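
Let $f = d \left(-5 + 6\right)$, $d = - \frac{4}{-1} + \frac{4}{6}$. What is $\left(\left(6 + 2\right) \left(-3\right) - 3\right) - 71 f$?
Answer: $- \frac{1075}{3} \approx -358.33$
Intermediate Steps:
$d = \frac{14}{3}$ ($d = \left(-4\right) \left(-1\right) + 4 \cdot \frac{1}{6} = 4 + \frac{2}{3} = \frac{14}{3} \approx 4.6667$)
$f = \frac{14}{3}$ ($f = \frac{14 \left(-5 + 6\right)}{3} = \frac{14}{3} \cdot 1 = \frac{14}{3} \approx 4.6667$)
$\left(\left(6 + 2\right) \left(-3\right) - 3\right) - 71 f = \left(\left(6 + 2\right) \left(-3\right) - 3\right) - \frac{994}{3} = \left(8 \left(-3\right) - 3\right) - \frac{994}{3} = \left(-24 - 3\right) - \frac{994}{3} = -27 - \frac{994}{3} = - \frac{1075}{3}$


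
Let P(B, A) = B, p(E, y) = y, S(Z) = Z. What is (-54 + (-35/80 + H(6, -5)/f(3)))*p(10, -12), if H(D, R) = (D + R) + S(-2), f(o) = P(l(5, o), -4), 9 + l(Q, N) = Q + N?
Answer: 2565/4 ≈ 641.25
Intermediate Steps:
l(Q, N) = -9 + N + Q (l(Q, N) = -9 + (Q + N) = -9 + (N + Q) = -9 + N + Q)
f(o) = -4 + o (f(o) = -9 + o + 5 = -4 + o)
H(D, R) = -2 + D + R (H(D, R) = (D + R) - 2 = -2 + D + R)
(-54 + (-35/80 + H(6, -5)/f(3)))*p(10, -12) = (-54 + (-35/80 + (-2 + 6 - 5)/(-4 + 3)))*(-12) = (-54 + (-35*1/80 - 1/(-1)))*(-12) = (-54 + (-7/16 - 1*(-1)))*(-12) = (-54 + (-7/16 + 1))*(-12) = (-54 + 9/16)*(-12) = -855/16*(-12) = 2565/4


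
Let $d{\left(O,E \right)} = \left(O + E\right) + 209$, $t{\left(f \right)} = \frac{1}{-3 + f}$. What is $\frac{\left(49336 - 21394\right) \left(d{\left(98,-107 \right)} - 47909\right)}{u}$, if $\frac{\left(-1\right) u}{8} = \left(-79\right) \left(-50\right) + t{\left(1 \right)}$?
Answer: $\frac{222180813}{5266} \approx 42192.0$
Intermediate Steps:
$d{\left(O,E \right)} = 209 + E + O$ ($d{\left(O,E \right)} = \left(E + O\right) + 209 = 209 + E + O$)
$u = -31596$ ($u = - 8 \left(\left(-79\right) \left(-50\right) + \frac{1}{-3 + 1}\right) = - 8 \left(3950 + \frac{1}{-2}\right) = - 8 \left(3950 - \frac{1}{2}\right) = \left(-8\right) \frac{7899}{2} = -31596$)
$\frac{\left(49336 - 21394\right) \left(d{\left(98,-107 \right)} - 47909\right)}{u} = \frac{\left(49336 - 21394\right) \left(\left(209 - 107 + 98\right) - 47909\right)}{-31596} = 27942 \left(200 - 47909\right) \left(- \frac{1}{31596}\right) = 27942 \left(-47709\right) \left(- \frac{1}{31596}\right) = \left(-1333084878\right) \left(- \frac{1}{31596}\right) = \frac{222180813}{5266}$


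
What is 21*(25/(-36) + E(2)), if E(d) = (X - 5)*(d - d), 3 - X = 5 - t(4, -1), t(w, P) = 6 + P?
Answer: -175/12 ≈ -14.583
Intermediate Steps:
X = 3 (X = 3 - (5 - (6 - 1)) = 3 - (5 - 1*5) = 3 - (5 - 5) = 3 - 1*0 = 3 + 0 = 3)
E(d) = 0 (E(d) = (3 - 5)*(d - d) = -2*0 = 0)
21*(25/(-36) + E(2)) = 21*(25/(-36) + 0) = 21*(25*(-1/36) + 0) = 21*(-25/36 + 0) = 21*(-25/36) = -175/12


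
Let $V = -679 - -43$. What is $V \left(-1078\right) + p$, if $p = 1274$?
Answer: $686882$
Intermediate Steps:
$V = -636$ ($V = -679 + 43 = -636$)
$V \left(-1078\right) + p = \left(-636\right) \left(-1078\right) + 1274 = 685608 + 1274 = 686882$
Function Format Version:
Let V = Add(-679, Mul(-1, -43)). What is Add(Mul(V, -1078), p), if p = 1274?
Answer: 686882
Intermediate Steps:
V = -636 (V = Add(-679, 43) = -636)
Add(Mul(V, -1078), p) = Add(Mul(-636, -1078), 1274) = Add(685608, 1274) = 686882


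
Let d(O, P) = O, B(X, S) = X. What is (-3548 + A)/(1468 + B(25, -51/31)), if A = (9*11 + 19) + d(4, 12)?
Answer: -3426/1493 ≈ -2.2947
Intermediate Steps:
A = 122 (A = (9*11 + 19) + 4 = (99 + 19) + 4 = 118 + 4 = 122)
(-3548 + A)/(1468 + B(25, -51/31)) = (-3548 + 122)/(1468 + 25) = -3426/1493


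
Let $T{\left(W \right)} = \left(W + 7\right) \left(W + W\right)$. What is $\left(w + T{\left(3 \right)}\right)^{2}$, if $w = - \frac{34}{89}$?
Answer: $\frac{28153636}{7921} \approx 3554.3$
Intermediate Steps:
$T{\left(W \right)} = 2 W \left(7 + W\right)$ ($T{\left(W \right)} = \left(7 + W\right) 2 W = 2 W \left(7 + W\right)$)
$w = - \frac{34}{89}$ ($w = \left(-34\right) \frac{1}{89} = - \frac{34}{89} \approx -0.38202$)
$\left(w + T{\left(3 \right)}\right)^{2} = \left(- \frac{34}{89} + 2 \cdot 3 \left(7 + 3\right)\right)^{2} = \left(- \frac{34}{89} + 2 \cdot 3 \cdot 10\right)^{2} = \left(- \frac{34}{89} + 60\right)^{2} = \left(\frac{5306}{89}\right)^{2} = \frac{28153636}{7921}$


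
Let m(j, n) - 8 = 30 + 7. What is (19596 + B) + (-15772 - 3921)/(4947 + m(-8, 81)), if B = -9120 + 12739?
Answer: 115869587/4992 ≈ 23211.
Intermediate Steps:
B = 3619
m(j, n) = 45 (m(j, n) = 8 + (30 + 7) = 8 + 37 = 45)
(19596 + B) + (-15772 - 3921)/(4947 + m(-8, 81)) = (19596 + 3619) + (-15772 - 3921)/(4947 + 45) = 23215 - 19693/4992 = 115869587/4992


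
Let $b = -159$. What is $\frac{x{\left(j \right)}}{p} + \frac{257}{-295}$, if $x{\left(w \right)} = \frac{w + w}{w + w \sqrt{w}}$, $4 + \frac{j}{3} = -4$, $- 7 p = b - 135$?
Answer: $\frac{2 \left(- 5397 \sqrt{6} + 2551 i\right)}{6195 \left(- i + 2 \sqrt{6}\right)} \approx -0.86928 - 0.0093314 i$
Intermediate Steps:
$p = 42$ ($p = - \frac{-159 - 135}{7} = \left(- \frac{1}{7}\right) \left(-294\right) = 42$)
$j = -24$ ($j = -12 + 3 \left(-4\right) = -12 - 12 = -24$)
$x{\left(w \right)} = \frac{2 w}{w + w^{\frac{3}{2}}}$
$\frac{x{\left(j \right)}}{p} + \frac{257}{-295} = \frac{2 \left(-24\right) \frac{1}{-24 + \left(-24\right)^{\frac{3}{2}}}}{42} + \frac{257}{-295} = 2 \left(-24\right) \frac{1}{-24 - 48 i \sqrt{6}} \cdot \frac{1}{42} + 257 \left(- \frac{1}{295}\right) = - \frac{48}{-24 - 48 i \sqrt{6}} \cdot \frac{1}{42} - \frac{257}{295} = - \frac{8}{7 \left(-24 - 48 i \sqrt{6}\right)} - \frac{257}{295} = - \frac{257}{295} - \frac{8}{7 \left(-24 - 48 i \sqrt{6}\right)}$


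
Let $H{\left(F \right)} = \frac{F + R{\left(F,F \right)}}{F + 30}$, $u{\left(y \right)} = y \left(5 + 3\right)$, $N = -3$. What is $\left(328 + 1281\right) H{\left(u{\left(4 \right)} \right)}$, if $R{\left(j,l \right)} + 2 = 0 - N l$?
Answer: $\frac{101367}{31} \approx 3269.9$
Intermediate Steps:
$u{\left(y \right)} = 8 y$ ($u{\left(y \right)} = y 8 = 8 y$)
$R{\left(j,l \right)} = -2 + 3 l$ ($R{\left(j,l \right)} = -2 + \left(0 - - 3 l\right) = -2 + \left(0 + 3 l\right) = -2 + 3 l$)
$H{\left(F \right)} = \frac{-2 + 4 F}{30 + F}$ ($H{\left(F \right)} = \frac{F + \left(-2 + 3 F\right)}{F + 30} = \frac{-2 + 4 F}{30 + F}$)
$\left(328 + 1281\right) H{\left(u{\left(4 \right)} \right)} = \left(328 + 1281\right) \frac{2 \left(-1 + 2 \cdot 8 \cdot 4\right)}{30 + 8 \cdot 4} = 1609 \frac{2 \left(-1 + 2 \cdot 32\right)}{30 + 32} = 1609 \frac{2 \left(-1 + 64\right)}{62} = 1609 \cdot 2 \cdot \frac{1}{62} \cdot 63 = 1609 \cdot \frac{63}{31} = \frac{101367}{31}$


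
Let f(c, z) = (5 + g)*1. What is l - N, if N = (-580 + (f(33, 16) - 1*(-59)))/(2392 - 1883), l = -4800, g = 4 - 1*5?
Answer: -2442683/509 ≈ -4799.0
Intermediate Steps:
g = -1 (g = 4 - 5 = -1)
f(c, z) = 4 (f(c, z) = (5 - 1)*1 = 4*1 = 4)
N = -517/509 (N = (-580 + (4 - 1*(-59)))/(2392 - 1883) = (-580 + (4 + 59))/509 = (-580 + 63)*(1/509) = -517*1/509 = -517/509 ≈ -1.0157)
l - N = -4800 - 1*(-517/509) = -4800 + 517/509 = -2442683/509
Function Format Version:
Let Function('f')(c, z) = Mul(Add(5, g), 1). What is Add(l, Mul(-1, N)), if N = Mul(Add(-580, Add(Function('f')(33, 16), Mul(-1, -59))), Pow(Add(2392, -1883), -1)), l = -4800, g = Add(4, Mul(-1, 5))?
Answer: Rational(-2442683, 509) ≈ -4799.0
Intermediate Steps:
g = -1 (g = Add(4, -5) = -1)
Function('f')(c, z) = 4 (Function('f')(c, z) = Mul(Add(5, -1), 1) = Mul(4, 1) = 4)
N = Rational(-517, 509) (N = Mul(Add(-580, Add(4, Mul(-1, -59))), Pow(Add(2392, -1883), -1)) = Mul(Add(-580, Add(4, 59)), Pow(509, -1)) = Mul(Add(-580, 63), Rational(1, 509)) = Mul(-517, Rational(1, 509)) = Rational(-517, 509) ≈ -1.0157)
Add(l, Mul(-1, N)) = Add(-4800, Mul(-1, Rational(-517, 509))) = Add(-4800, Rational(517, 509)) = Rational(-2442683, 509)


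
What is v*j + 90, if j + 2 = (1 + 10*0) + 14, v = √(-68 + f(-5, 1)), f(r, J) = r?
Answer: 90 + 13*I*√73 ≈ 90.0 + 111.07*I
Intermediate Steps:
v = I*√73 (v = √(-68 - 5) = √(-73) = I*√73 ≈ 8.544*I)
j = 13 (j = -2 + ((1 + 10*0) + 14) = -2 + ((1 + 0) + 14) = -2 + (1 + 14) = -2 + 15 = 13)
v*j + 90 = (I*√73)*13 + 90 = 13*I*√73 + 90 = 90 + 13*I*√73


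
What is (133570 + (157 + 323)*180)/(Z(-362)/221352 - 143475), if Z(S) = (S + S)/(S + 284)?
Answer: -949470589080/619290324719 ≈ -1.5332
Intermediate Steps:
Z(S) = 2*S/(284 + S) (Z(S) = (2*S)/(284 + S) = 2*S/(284 + S))
(133570 + (157 + 323)*180)/(Z(-362)/221352 - 143475) = (133570 + (157 + 323)*180)/((2*(-362)/(284 - 362))/221352 - 143475) = (133570 + 480*180)/((2*(-362)/(-78))*(1/221352) - 143475) = (133570 + 86400)/((2*(-362)*(-1/78))*(1/221352) - 143475) = 219970/((362/39)*(1/221352) - 143475) = 219970/(181/4316364 - 143475) = 219970/(-619290324719/4316364) = 219970*(-4316364/619290324719) = -949470589080/619290324719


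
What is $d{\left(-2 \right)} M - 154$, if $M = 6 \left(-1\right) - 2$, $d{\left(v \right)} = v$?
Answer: $-138$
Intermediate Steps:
$M = -8$ ($M = -6 - 2 = -8$)
$d{\left(-2 \right)} M - 154 = \left(-2\right) \left(-8\right) - 154 = 16 - 154 = -138$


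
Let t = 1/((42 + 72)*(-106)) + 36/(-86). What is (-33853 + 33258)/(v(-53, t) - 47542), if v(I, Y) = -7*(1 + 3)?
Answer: 119/9514 ≈ 0.012508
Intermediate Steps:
t = -217555/519612 (t = -1/106/114 + 36*(-1/86) = (1/114)*(-1/106) - 18/43 = -1/12084 - 18/43 = -217555/519612 ≈ -0.41869)
v(I, Y) = -28 (v(I, Y) = -7*4 = -28)
(-33853 + 33258)/(v(-53, t) - 47542) = (-33853 + 33258)/(-28 - 47542) = -595/(-47570) = -595*(-1/47570) = 119/9514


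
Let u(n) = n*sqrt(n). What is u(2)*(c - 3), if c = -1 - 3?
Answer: -14*sqrt(2) ≈ -19.799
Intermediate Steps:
u(n) = n**(3/2)
c = -4
u(2)*(c - 3) = 2**(3/2)*(-4 - 3) = (2*sqrt(2))*(-7) = -14*sqrt(2)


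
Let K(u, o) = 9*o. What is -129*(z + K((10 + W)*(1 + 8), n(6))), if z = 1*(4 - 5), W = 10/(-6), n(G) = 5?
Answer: -5676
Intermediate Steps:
W = -5/3 (W = 10*(-⅙) = -5/3 ≈ -1.6667)
z = -1 (z = 1*(-1) = -1)
-129*(z + K((10 + W)*(1 + 8), n(6))) = -129*(-1 + 9*5) = -129*(-1 + 45) = -129*44 = -5676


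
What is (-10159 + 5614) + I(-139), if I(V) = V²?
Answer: 14776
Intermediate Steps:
(-10159 + 5614) + I(-139) = (-10159 + 5614) + (-139)² = -4545 + 19321 = 14776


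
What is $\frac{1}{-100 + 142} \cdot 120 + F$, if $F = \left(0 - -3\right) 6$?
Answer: $\frac{146}{7} \approx 20.857$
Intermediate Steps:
$F = 18$ ($F = \left(0 + 3\right) 6 = 3 \cdot 6 = 18$)
$\frac{1}{-100 + 142} \cdot 120 + F = \frac{1}{-100 + 142} \cdot 120 + 18 = \frac{1}{42} \cdot 120 + 18 = \frac{20}{7} + 18 = \frac{146}{7}$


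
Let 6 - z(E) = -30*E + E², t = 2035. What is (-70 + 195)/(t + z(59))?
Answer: 25/66 ≈ 0.37879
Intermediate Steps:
z(E) = 6 - E² + 30*E (z(E) = 6 - (-30*E + E²) = 6 - (E² - 30*E) = 6 + (-E² + 30*E) = 6 - E² + 30*E)
(-70 + 195)/(t + z(59)) = (-70 + 195)/(2035 + (6 - 1*59² + 30*59)) = 125/(2035 + (6 - 1*3481 + 1770)) = 125/(2035 + (6 - 3481 + 1770)) = 125/(2035 - 1705) = 125/330 = 125*(1/330) = 25/66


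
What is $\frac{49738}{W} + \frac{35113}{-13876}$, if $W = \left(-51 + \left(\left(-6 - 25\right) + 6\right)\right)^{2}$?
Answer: $\frac{60918975}{10018472} \approx 6.0807$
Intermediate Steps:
$W = 5776$ ($W = \left(-51 + \left(-31 + 6\right)\right)^{2} = \left(-51 - 25\right)^{2} = \left(-76\right)^{2} = 5776$)
$\frac{49738}{W} + \frac{35113}{-13876} = \frac{49738}{5776} + \frac{35113}{-13876} = 49738 \cdot \frac{1}{5776} + 35113 \left(- \frac{1}{13876}\right) = \frac{24869}{2888} - \frac{35113}{13876} = \frac{60918975}{10018472}$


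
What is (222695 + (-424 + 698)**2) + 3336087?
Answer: 3633858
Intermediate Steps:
(222695 + (-424 + 698)**2) + 3336087 = (222695 + 274**2) + 3336087 = (222695 + 75076) + 3336087 = 297771 + 3336087 = 3633858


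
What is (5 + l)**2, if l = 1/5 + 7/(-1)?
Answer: 81/25 ≈ 3.2400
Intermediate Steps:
l = -34/5 (l = 1*(1/5) + 7*(-1) = 1/5 - 7 = -34/5 ≈ -6.8000)
(5 + l)**2 = (5 - 34/5)**2 = (-9/5)**2 = 81/25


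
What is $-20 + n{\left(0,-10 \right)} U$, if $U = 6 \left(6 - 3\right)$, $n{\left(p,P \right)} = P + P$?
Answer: $-380$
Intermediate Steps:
$n{\left(p,P \right)} = 2 P$
$U = 18$ ($U = 6 \cdot 3 = 18$)
$-20 + n{\left(0,-10 \right)} U = -20 + 2 \left(-10\right) 18 = -20 - 360 = -380$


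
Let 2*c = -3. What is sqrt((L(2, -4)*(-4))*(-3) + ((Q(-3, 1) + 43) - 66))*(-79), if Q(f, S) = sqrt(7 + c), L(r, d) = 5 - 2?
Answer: -79*sqrt(52 + 2*sqrt(22))/2 ≈ -309.47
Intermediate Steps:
c = -3/2 (c = (1/2)*(-3) = -3/2 ≈ -1.5000)
L(r, d) = 3
Q(f, S) = sqrt(22)/2 (Q(f, S) = sqrt(7 - 3/2) = sqrt(11/2) = sqrt(22)/2)
sqrt((L(2, -4)*(-4))*(-3) + ((Q(-3, 1) + 43) - 66))*(-79) = sqrt((3*(-4))*(-3) + ((sqrt(22)/2 + 43) - 66))*(-79) = sqrt(-12*(-3) + ((43 + sqrt(22)/2) - 66))*(-79) = sqrt(36 + (-23 + sqrt(22)/2))*(-79) = sqrt(13 + sqrt(22)/2)*(-79) = -79*sqrt(13 + sqrt(22)/2)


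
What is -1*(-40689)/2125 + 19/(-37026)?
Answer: 88618267/4628250 ≈ 19.147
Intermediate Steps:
-1*(-40689)/2125 + 19/(-37026) = 40689*(1/2125) + 19*(-1/37026) = 40689/2125 - 19/37026 = 88618267/4628250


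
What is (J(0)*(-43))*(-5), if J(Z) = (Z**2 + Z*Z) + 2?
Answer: 430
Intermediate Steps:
J(Z) = 2 + 2*Z**2 (J(Z) = (Z**2 + Z**2) + 2 = 2*Z**2 + 2 = 2 + 2*Z**2)
(J(0)*(-43))*(-5) = ((2 + 2*0**2)*(-43))*(-5) = ((2 + 2*0)*(-43))*(-5) = ((2 + 0)*(-43))*(-5) = (2*(-43))*(-5) = -86*(-5) = 430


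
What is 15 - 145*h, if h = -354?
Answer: 51345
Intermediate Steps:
15 - 145*h = 15 - 145*(-354) = 15 + 51330 = 51345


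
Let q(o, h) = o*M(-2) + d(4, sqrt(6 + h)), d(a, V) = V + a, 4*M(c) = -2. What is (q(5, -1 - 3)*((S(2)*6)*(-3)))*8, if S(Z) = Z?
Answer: -432 - 288*sqrt(2) ≈ -839.29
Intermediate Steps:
M(c) = -1/2 (M(c) = (1/4)*(-2) = -1/2)
q(o, h) = 4 + sqrt(6 + h) - o/2 (q(o, h) = o*(-1/2) + (sqrt(6 + h) + 4) = -o/2 + (4 + sqrt(6 + h)) = 4 + sqrt(6 + h) - o/2)
(q(5, -1 - 3)*((S(2)*6)*(-3)))*8 = ((4 + sqrt(6 + (-1 - 3)) - 1/2*5)*((2*6)*(-3)))*8 = ((4 + sqrt(6 - 4) - 5/2)*(12*(-3)))*8 = ((4 + sqrt(2) - 5/2)*(-36))*8 = ((3/2 + sqrt(2))*(-36))*8 = (-54 - 36*sqrt(2))*8 = -432 - 288*sqrt(2)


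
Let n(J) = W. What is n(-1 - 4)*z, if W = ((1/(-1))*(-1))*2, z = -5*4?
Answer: -40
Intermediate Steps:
z = -20
W = 2 (W = ((1*(-1))*(-1))*2 = -1*(-1)*2 = 1*2 = 2)
n(J) = 2
n(-1 - 4)*z = 2*(-20) = -40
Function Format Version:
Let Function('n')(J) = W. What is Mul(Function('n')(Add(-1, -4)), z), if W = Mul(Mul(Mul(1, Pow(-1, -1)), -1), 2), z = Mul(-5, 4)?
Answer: -40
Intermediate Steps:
z = -20
W = 2 (W = Mul(Mul(Mul(1, -1), -1), 2) = Mul(Mul(-1, -1), 2) = Mul(1, 2) = 2)
Function('n')(J) = 2
Mul(Function('n')(Add(-1, -4)), z) = Mul(2, -20) = -40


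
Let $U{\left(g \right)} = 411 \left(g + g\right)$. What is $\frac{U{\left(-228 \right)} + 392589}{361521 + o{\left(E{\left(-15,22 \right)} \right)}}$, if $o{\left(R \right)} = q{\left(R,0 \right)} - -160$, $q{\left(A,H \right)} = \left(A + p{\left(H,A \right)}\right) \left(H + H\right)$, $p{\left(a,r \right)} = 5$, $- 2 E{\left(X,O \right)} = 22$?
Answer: $\frac{205173}{361681} \approx 0.56728$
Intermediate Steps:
$E{\left(X,O \right)} = -11$ ($E{\left(X,O \right)} = \left(- \frac{1}{2}\right) 22 = -11$)
$q{\left(A,H \right)} = 2 H \left(5 + A\right)$ ($q{\left(A,H \right)} = \left(A + 5\right) \left(H + H\right) = \left(5 + A\right) 2 H = 2 H \left(5 + A\right)$)
$U{\left(g \right)} = 822 g$ ($U{\left(g \right)} = 411 \cdot 2 g = 822 g$)
$o{\left(R \right)} = 160$ ($o{\left(R \right)} = 2 \cdot 0 \left(5 + R\right) - -160 = 0 + 160 = 160$)
$\frac{U{\left(-228 \right)} + 392589}{361521 + o{\left(E{\left(-15,22 \right)} \right)}} = \frac{822 \left(-228\right) + 392589}{361521 + 160} = \frac{-187416 + 392589}{361681} = 205173 \cdot \frac{1}{361681} = \frac{205173}{361681}$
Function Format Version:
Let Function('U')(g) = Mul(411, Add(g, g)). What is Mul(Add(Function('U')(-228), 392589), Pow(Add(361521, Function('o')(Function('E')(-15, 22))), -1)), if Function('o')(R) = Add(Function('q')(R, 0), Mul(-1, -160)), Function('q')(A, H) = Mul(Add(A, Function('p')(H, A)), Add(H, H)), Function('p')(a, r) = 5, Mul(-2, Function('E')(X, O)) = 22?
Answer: Rational(205173, 361681) ≈ 0.56728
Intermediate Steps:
Function('E')(X, O) = -11 (Function('E')(X, O) = Mul(Rational(-1, 2), 22) = -11)
Function('q')(A, H) = Mul(2, H, Add(5, A)) (Function('q')(A, H) = Mul(Add(A, 5), Add(H, H)) = Mul(Add(5, A), Mul(2, H)) = Mul(2, H, Add(5, A)))
Function('U')(g) = Mul(822, g) (Function('U')(g) = Mul(411, Mul(2, g)) = Mul(822, g))
Function('o')(R) = 160 (Function('o')(R) = Add(Mul(2, 0, Add(5, R)), Mul(-1, -160)) = Add(0, 160) = 160)
Mul(Add(Function('U')(-228), 392589), Pow(Add(361521, Function('o')(Function('E')(-15, 22))), -1)) = Mul(Add(Mul(822, -228), 392589), Pow(Add(361521, 160), -1)) = Mul(Add(-187416, 392589), Pow(361681, -1)) = Mul(205173, Rational(1, 361681)) = Rational(205173, 361681)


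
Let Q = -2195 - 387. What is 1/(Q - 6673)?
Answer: -1/9255 ≈ -0.00010805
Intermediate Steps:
Q = -2582
1/(Q - 6673) = 1/(-2582 - 6673) = 1/(-9255) = -1/9255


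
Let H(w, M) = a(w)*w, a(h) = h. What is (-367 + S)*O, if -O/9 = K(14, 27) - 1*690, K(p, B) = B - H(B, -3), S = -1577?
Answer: -24354432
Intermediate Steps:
H(w, M) = w² (H(w, M) = w*w = w²)
K(p, B) = B - B²
O = 12528 (O = -9*(27*(1 - 1*27) - 1*690) = -9*(27*(1 - 27) - 690) = -9*(27*(-26) - 690) = -9*(-702 - 690) = -9*(-1392) = 12528)
(-367 + S)*O = (-367 - 1577)*12528 = -1944*12528 = -24354432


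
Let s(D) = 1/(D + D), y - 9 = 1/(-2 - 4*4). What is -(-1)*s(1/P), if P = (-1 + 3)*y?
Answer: 161/18 ≈ 8.9444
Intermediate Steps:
y = 161/18 (y = 9 + 1/(-2 - 4*4) = 9 + 1/(-2 - 16) = 9 + 1/(-18) = 9 - 1/18 = 161/18 ≈ 8.9444)
P = 161/9 (P = (-1 + 3)*(161/18) = 2*(161/18) = 161/9 ≈ 17.889)
s(D) = 1/(2*D)
-(-1)*s(1/P) = -(-1)*1/(2*(1/(161/9))) = -(-1)*1/(2*(9/161)) = -(-1)*(½)*(161/9) = -(-1)*161/18 = -1*(-161/18) = 161/18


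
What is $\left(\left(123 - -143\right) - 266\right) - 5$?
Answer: $-5$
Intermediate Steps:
$\left(\left(123 - -143\right) - 266\right) - 5 = \left(\left(123 + 143\right) - 266\right) - 5 = \left(266 - 266\right) - 5 = 0 - 5 = -5$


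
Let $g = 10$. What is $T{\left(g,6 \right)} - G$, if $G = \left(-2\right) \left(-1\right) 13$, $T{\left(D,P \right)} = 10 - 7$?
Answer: $-23$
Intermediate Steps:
$T{\left(D,P \right)} = 3$
$G = 26$ ($G = 2 \cdot 13 = 26$)
$T{\left(g,6 \right)} - G = 3 - 26 = -23$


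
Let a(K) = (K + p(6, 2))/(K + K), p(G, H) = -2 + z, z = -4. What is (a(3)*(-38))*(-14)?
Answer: -266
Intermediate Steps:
p(G, H) = -6 (p(G, H) = -2 - 4 = -6)
a(K) = (-6 + K)/(2*K) (a(K) = (K - 6)/(K + K) = (-6 + K)/((2*K)) = (-6 + K)*(1/(2*K)) = (-6 + K)/(2*K))
(a(3)*(-38))*(-14) = (((½)*(-6 + 3)/3)*(-38))*(-14) = (((½)*(⅓)*(-3))*(-38))*(-14) = -½*(-38)*(-14) = 19*(-14) = -266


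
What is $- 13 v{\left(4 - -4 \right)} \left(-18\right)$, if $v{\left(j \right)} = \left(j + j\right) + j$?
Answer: $5616$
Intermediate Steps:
$v{\left(j \right)} = 3 j$ ($v{\left(j \right)} = 2 j + j = 3 j$)
$- 13 v{\left(4 - -4 \right)} \left(-18\right) = - 13 \cdot 3 \left(4 - -4\right) \left(-18\right) = - 13 \cdot 3 \left(4 + 4\right) \left(-18\right) = - 13 \cdot 3 \cdot 8 \left(-18\right) = \left(-13\right) 24 \left(-18\right) = \left(-312\right) \left(-18\right) = 5616$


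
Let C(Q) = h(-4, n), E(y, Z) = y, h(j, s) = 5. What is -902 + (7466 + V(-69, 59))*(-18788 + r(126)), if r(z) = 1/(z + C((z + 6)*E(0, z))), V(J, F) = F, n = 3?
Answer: -18520851337/131 ≈ -1.4138e+8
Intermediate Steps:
C(Q) = 5
r(z) = 1/(5 + z) (r(z) = 1/(z + 5) = 1/(5 + z))
-902 + (7466 + V(-69, 59))*(-18788 + r(126)) = -902 + (7466 + 59)*(-18788 + 1/(5 + 126)) = -902 + 7525*(-18788 + 1/131) = -902 + 7525*(-2461227/131) = -902 - 18520733175/131 = -18520851337/131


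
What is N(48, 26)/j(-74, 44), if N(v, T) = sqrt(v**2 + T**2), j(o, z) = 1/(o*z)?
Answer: -6512*sqrt(745) ≈ -1.7774e+5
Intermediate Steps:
j(o, z) = 1/(o*z)
N(v, T) = sqrt(T**2 + v**2)
N(48, 26)/j(-74, 44) = sqrt(26**2 + 48**2)/((1/(-74*44))) = sqrt(676 + 2304)/((-1/74*1/44)) = sqrt(2980)/(-1/3256) = (2*sqrt(745))*(-3256) = -6512*sqrt(745)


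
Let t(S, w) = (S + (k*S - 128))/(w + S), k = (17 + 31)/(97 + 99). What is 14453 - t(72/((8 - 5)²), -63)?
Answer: 38945051/2695 ≈ 14451.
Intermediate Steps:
k = 12/49 (k = 48/196 = 48*(1/196) = 12/49 ≈ 0.24490)
t(S, w) = (-128 + 61*S/49)/(S + w) (t(S, w) = (S + (12*S/49 - 128))/(w + S) = (S + (-128 + 12*S/49))/(S + w) = (-128 + 61*S/49)/(S + w))
14453 - t(72/((8 - 5)²), -63) = 14453 - (-128 + 61*(72/((8 - 5)²))/49)/(72/((8 - 5)²) - 63) = 14453 - (-128 + 61*(72/(3²))/49)/(72/(3²) - 63) = 14453 - (-128 + 61*(72/9)/49)/(72/9 - 63) = 14453 - (-128 + 61*(72*(⅑))/49)/(72*(⅑) - 63) = 14453 - (-128 + (61/49)*8)/(8 - 63) = 14453 - (-128 + 488/49)/(-55) = 14453 - (-1)*(-5784)/(55*49) = 14453 - 1*5784/2695 = 14453 - 5784/2695 = 38945051/2695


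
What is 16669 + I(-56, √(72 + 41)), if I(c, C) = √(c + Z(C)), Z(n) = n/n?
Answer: 16669 + I*√55 ≈ 16669.0 + 7.4162*I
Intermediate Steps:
Z(n) = 1
I(c, C) = √(1 + c) (I(c, C) = √(c + 1) = √(1 + c))
16669 + I(-56, √(72 + 41)) = 16669 + √(1 - 56) = 16669 + √(-55) = 16669 + I*√55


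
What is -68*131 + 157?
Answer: -8751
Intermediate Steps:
-68*131 + 157 = -8908 + 157 = -8751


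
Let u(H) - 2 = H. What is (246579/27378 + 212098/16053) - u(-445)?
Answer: 22718135977/48833226 ≈ 465.22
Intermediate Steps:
u(H) = 2 + H
(246579/27378 + 212098/16053) - u(-445) = (246579/27378 + 212098/16053) - (2 - 445) = (246579*(1/27378) + 212098*(1/16053)) - 1*(-443) = (82193/9126 + 212098/16053) + 443 = 1085016859/48833226 + 443 = 22718135977/48833226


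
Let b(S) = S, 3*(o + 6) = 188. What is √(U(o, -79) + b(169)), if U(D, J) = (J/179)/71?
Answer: 3*√3032850342/12709 ≈ 13.000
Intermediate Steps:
o = 170/3 (o = -6 + (⅓)*188 = -6 + 188/3 = 170/3 ≈ 56.667)
U(D, J) = J/12709 (U(D, J) = (J*(1/179))*(1/71) = (J/179)*(1/71) = J/12709)
√(U(o, -79) + b(169)) = √((1/12709)*(-79) + 169) = √(-79/12709 + 169) = √(2147742/12709) = 3*√3032850342/12709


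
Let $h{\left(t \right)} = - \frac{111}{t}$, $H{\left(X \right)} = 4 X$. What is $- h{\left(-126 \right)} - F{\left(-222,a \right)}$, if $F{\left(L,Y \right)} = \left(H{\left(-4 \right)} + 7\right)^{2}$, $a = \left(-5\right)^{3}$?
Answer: $- \frac{3439}{42} \approx -81.881$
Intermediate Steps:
$a = -125$
$F{\left(L,Y \right)} = 81$ ($F{\left(L,Y \right)} = \left(4 \left(-4\right) + 7\right)^{2} = \left(-16 + 7\right)^{2} = \left(-9\right)^{2} = 81$)
$- h{\left(-126 \right)} - F{\left(-222,a \right)} = - \frac{-111}{-126} - 81 = - \frac{\left(-111\right) \left(-1\right)}{126} - 81 = \left(-1\right) \frac{37}{42} - 81 = - \frac{37}{42} - 81 = - \frac{3439}{42}$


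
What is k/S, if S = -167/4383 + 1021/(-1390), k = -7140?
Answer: 43499521800/4707173 ≈ 9241.1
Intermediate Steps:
S = -4707173/6092370 (S = -167*1/4383 + 1021*(-1/1390) = -167/4383 - 1021/1390 = -4707173/6092370 ≈ -0.77263)
k/S = -7140/(-4707173/6092370) = -7140*(-6092370/4707173) = 43499521800/4707173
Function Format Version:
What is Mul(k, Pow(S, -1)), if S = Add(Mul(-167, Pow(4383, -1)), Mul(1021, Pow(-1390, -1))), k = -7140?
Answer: Rational(43499521800, 4707173) ≈ 9241.1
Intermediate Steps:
S = Rational(-4707173, 6092370) (S = Add(Mul(-167, Rational(1, 4383)), Mul(1021, Rational(-1, 1390))) = Add(Rational(-167, 4383), Rational(-1021, 1390)) = Rational(-4707173, 6092370) ≈ -0.77263)
Mul(k, Pow(S, -1)) = Mul(-7140, Pow(Rational(-4707173, 6092370), -1)) = Mul(-7140, Rational(-6092370, 4707173)) = Rational(43499521800, 4707173)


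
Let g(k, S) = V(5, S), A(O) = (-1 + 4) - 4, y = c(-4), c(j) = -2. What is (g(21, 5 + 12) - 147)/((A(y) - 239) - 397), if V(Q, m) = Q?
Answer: 142/637 ≈ 0.22292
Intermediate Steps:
y = -2
A(O) = -1 (A(O) = 3 - 4 = -1)
g(k, S) = 5
(g(21, 5 + 12) - 147)/((A(y) - 239) - 397) = (5 - 147)/((-1 - 239) - 397) = -142/(-240 - 397) = -142/(-637) = -142*(-1/637) = 142/637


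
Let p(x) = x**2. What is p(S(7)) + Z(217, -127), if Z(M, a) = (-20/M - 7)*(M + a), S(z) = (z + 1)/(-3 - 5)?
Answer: -138293/217 ≈ -637.29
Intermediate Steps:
S(z) = -1/8 - z/8 (S(z) = (1 + z)/(-8) = (1 + z)*(-1/8) = -1/8 - z/8)
Z(M, a) = (-7 - 20/M)*(M + a)
p(S(7)) + Z(217, -127) = (-1/8 - 1/8*7)**2 + (-20 - 7*217 - 7*(-127) - 20*(-127)/217) = (-1/8 - 7/8)**2 + (-20 - 1519 + 889 - 20*(-127)*1/217) = (-1)**2 + (-20 - 1519 + 889 + 2540/217) = 1 - 138510/217 = -138293/217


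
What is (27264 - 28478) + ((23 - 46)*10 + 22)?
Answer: -1422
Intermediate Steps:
(27264 - 28478) + ((23 - 46)*10 + 22) = -1214 + (-23*10 + 22) = -1214 + (-230 + 22) = -1214 - 208 = -1422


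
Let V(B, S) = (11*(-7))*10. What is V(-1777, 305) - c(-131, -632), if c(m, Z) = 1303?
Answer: -2073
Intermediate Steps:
V(B, S) = -770 (V(B, S) = -77*10 = -770)
V(-1777, 305) - c(-131, -632) = -770 - 1*1303 = -770 - 1303 = -2073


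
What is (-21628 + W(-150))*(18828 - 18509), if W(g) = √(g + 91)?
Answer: -6899332 + 319*I*√59 ≈ -6.8993e+6 + 2450.3*I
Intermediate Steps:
W(g) = √(91 + g)
(-21628 + W(-150))*(18828 - 18509) = (-21628 + √(91 - 150))*(18828 - 18509) = (-21628 + √(-59))*319 = (-21628 + I*√59)*319 = -6899332 + 319*I*√59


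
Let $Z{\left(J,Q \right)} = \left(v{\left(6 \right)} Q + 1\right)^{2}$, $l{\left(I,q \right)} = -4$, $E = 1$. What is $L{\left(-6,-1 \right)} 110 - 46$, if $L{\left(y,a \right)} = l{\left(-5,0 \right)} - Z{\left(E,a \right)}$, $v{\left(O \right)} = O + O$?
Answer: $-13796$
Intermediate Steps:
$v{\left(O \right)} = 2 O$
$Z{\left(J,Q \right)} = \left(1 + 12 Q\right)^{2}$ ($Z{\left(J,Q \right)} = \left(2 \cdot 6 Q + 1\right)^{2} = \left(12 Q + 1\right)^{2} = \left(1 + 12 Q\right)^{2}$)
$L{\left(y,a \right)} = -4 - \left(1 + 12 a\right)^{2}$
$L{\left(-6,-1 \right)} 110 - 46 = \left(-4 - \left(1 + 12 \left(-1\right)\right)^{2}\right) 110 - 46 = \left(-4 - \left(1 - 12\right)^{2}\right) 110 - 46 = \left(-4 - \left(-11\right)^{2}\right) 110 - 46 = \left(-4 - 121\right) 110 - 46 = \left(-125\right) 110 - 46 = -13750 - 46 = -13796$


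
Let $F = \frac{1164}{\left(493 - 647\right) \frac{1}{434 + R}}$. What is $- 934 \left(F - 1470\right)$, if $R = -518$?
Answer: $\frac{8579724}{11} \approx 7.7998 \cdot 10^{5}$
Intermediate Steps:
$F = \frac{6984}{11}$ ($F = \frac{1164}{\left(493 - 647\right) \frac{1}{434 - 518}} = \frac{1164}{\left(-154\right) \frac{1}{-84}} = \frac{1164}{\left(-154\right) \left(- \frac{1}{84}\right)} = \frac{1164}{\frac{11}{6}} = 1164 \cdot \frac{6}{11} = \frac{6984}{11} \approx 634.91$)
$- 934 \left(F - 1470\right) = - 934 \left(\frac{6984}{11} - 1470\right) = \left(-934\right) \left(- \frac{9186}{11}\right) = \frac{8579724}{11}$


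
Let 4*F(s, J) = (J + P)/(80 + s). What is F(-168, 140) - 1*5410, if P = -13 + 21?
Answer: -476117/88 ≈ -5410.4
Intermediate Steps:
P = 8
F(s, J) = (8 + J)/(4*(80 + s)) (F(s, J) = ((J + 8)/(80 + s))/4 = ((8 + J)/(80 + s))/4 = (8 + J)/(4*(80 + s)))
F(-168, 140) - 1*5410 = (8 + 140)/(4*(80 - 168)) - 1*5410 = (¼)*148/(-88) - 5410 = (¼)*(-1/88)*148 - 5410 = -37/88 - 5410 = -476117/88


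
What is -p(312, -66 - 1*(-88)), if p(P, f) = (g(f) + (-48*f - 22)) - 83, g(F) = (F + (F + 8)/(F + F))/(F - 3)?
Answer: 484799/418 ≈ 1159.8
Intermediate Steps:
g(F) = (F + (8 + F)/(2*F))/(-3 + F) (g(F) = (F + (8 + F)/((2*F)))/(-3 + F) = (F + (8 + F)*(1/(2*F)))/(-3 + F) = (F + (8 + F)/(2*F))/(-3 + F))
p(P, f) = -105 - 48*f + (4 + f² + f/2)/(f*(-3 + f)) (p(P, f) = ((4 + f² + f/2)/(f*(-3 + f)) + (-48*f - 22)) - 83 = ((4 + f² + f/2)/(f*(-3 + f)) + (-22 - 48*f)) - 83 = (-22 - 48*f + (4 + f² + f/2)/(f*(-3 + f))) - 83 = -105 - 48*f + (4 + f² + f/2)/(f*(-3 + f)))
-p(312, -66 - 1*(-88)) = -(8 - 96*(-66 - 1*(-88))³ + 80*(-66 - 1*(-88))² + 631*(-66 - 1*(-88)))/(2*(-66 - 1*(-88))*(-3 + (-66 - 1*(-88)))) = -(8 - 96*(-66 + 88)³ + 80*(-66 + 88)² + 631*(-66 + 88))/(2*(-66 + 88)*(-3 + (-66 + 88))) = -(8 - 96*22³ + 80*22² + 631*22)/(2*22*(-3 + 22)) = -(8 - 96*10648 + 80*484 + 13882)/(2*22*19) = -(8 - 1022208 + 38720 + 13882)/(2*22*19) = -(-969598)/(2*22*19) = -1*(-484799/418) = 484799/418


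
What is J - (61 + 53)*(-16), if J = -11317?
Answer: -9493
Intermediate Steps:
J - (61 + 53)*(-16) = -11317 - (61 + 53)*(-16) = -11317 - 114*(-16) = -11317 - 1*(-1824) = -11317 + 1824 = -9493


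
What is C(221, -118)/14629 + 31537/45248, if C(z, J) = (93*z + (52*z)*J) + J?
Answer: -59972824235/661932992 ≈ -90.603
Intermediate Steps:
C(z, J) = J + 93*z + 52*J*z (C(z, J) = (93*z + 52*J*z) + J = J + 93*z + 52*J*z)
C(221, -118)/14629 + 31537/45248 = (-118 + 93*221 + 52*(-118)*221)/14629 + 31537/45248 = (-118 + 20553 - 1356056)*(1/14629) + 31537*(1/45248) = -1335621*1/14629 + 31537/45248 = -1335621/14629 + 31537/45248 = -59972824235/661932992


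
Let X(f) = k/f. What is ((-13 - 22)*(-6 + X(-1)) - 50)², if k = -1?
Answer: 15625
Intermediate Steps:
X(f) = -1/f
((-13 - 22)*(-6 + X(-1)) - 50)² = ((-13 - 22)*(-6 - 1/(-1)) - 50)² = (-35*(-6 - 1*(-1)) - 50)² = (-35*(-6 + 1) - 50)² = (-35*(-5) - 50)² = (175 - 50)² = 125² = 15625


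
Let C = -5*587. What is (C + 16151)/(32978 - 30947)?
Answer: 13216/2031 ≈ 6.5071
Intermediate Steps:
C = -2935
(C + 16151)/(32978 - 30947) = (-2935 + 16151)/(32978 - 30947) = 13216/2031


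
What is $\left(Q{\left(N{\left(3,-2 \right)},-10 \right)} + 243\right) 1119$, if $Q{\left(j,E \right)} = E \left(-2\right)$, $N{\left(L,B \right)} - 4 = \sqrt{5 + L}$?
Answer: $294297$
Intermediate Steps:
$N{\left(L,B \right)} = 4 + \sqrt{5 + L}$
$Q{\left(j,E \right)} = - 2 E$
$\left(Q{\left(N{\left(3,-2 \right)},-10 \right)} + 243\right) 1119 = \left(\left(-2\right) \left(-10\right) + 243\right) 1119 = \left(20 + 243\right) 1119 = 263 \cdot 1119 = 294297$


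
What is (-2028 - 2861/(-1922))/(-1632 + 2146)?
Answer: -3894955/987908 ≈ -3.9426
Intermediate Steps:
(-2028 - 2861/(-1922))/(-1632 + 2146) = (-2028 - 2861*(-1/1922))/514 = (-2028 + 2861/1922)*(1/514) = -3894955/1922*1/514 = -3894955/987908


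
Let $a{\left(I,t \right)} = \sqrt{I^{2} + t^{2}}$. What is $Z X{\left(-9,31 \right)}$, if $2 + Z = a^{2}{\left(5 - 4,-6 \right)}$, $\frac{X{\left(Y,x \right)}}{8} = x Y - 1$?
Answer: $-78400$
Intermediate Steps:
$X{\left(Y,x \right)} = -8 + 8 Y x$ ($X{\left(Y,x \right)} = 8 \left(x Y - 1\right) = 8 \left(Y x - 1\right) = 8 \left(-1 + Y x\right) = -8 + 8 Y x$)
$Z = 35$ ($Z = -2 + \left(\sqrt{\left(5 - 4\right)^{2} + \left(-6\right)^{2}}\right)^{2} = -2 + \left(\sqrt{\left(5 - 4\right)^{2} + 36}\right)^{2} = -2 + \left(\sqrt{1^{2} + 36}\right)^{2} = -2 + \left(\sqrt{1 + 36}\right)^{2} = -2 + \left(\sqrt{37}\right)^{2} = -2 + 37 = 35$)
$Z X{\left(-9,31 \right)} = 35 \left(-8 + 8 \left(-9\right) 31\right) = 35 \left(-8 - 2232\right) = 35 \left(-2240\right) = -78400$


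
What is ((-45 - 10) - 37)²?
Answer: 8464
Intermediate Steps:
((-45 - 10) - 37)² = (-55 - 37)² = (-92)² = 8464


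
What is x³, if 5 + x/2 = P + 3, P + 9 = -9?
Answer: -64000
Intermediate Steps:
P = -18 (P = -9 - 9 = -18)
x = -40 (x = -10 + 2*(-18 + 3) = -10 + 2*(-15) = -10 - 30 = -40)
x³ = (-40)³ = -64000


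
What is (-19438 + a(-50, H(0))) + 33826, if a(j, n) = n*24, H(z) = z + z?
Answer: 14388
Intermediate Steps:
H(z) = 2*z
a(j, n) = 24*n
(-19438 + a(-50, H(0))) + 33826 = (-19438 + 24*(2*0)) + 33826 = (-19438 + 24*0) + 33826 = (-19438 + 0) + 33826 = -19438 + 33826 = 14388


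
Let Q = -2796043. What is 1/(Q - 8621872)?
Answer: -1/11417915 ≈ -8.7582e-8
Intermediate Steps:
1/(Q - 8621872) = 1/(-2796043 - 8621872) = 1/(-11417915) = -1/11417915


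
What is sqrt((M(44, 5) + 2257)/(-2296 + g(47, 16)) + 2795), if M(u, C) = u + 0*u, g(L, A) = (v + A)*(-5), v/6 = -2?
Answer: sqrt(416295789)/386 ≈ 52.858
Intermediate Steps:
v = -12 (v = 6*(-2) = -12)
g(L, A) = 60 - 5*A (g(L, A) = (-12 + A)*(-5) = 60 - 5*A)
M(u, C) = u (M(u, C) = u + 0 = u)
sqrt((M(44, 5) + 2257)/(-2296 + g(47, 16)) + 2795) = sqrt((44 + 2257)/(-2296 + (60 - 5*16)) + 2795) = sqrt(2301/(-2296 + (60 - 80)) + 2795) = sqrt(2301/(-2296 - 20) + 2795) = sqrt(2301/(-2316) + 2795) = sqrt(2301*(-1/2316) + 2795) = sqrt(-767/772 + 2795) = sqrt(2156973/772) = sqrt(416295789)/386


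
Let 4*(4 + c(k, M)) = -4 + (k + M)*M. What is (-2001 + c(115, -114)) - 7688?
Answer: -19445/2 ≈ -9722.5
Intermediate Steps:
c(k, M) = -5 + M*(M + k)/4 (c(k, M) = -4 + (-4 + (k + M)*M)/4 = -4 + (-4 + (M + k)*M)/4 = -4 + (-4 + M*(M + k))/4 = -4 + (-1 + M*(M + k)/4) = -5 + M*(M + k)/4)
(-2001 + c(115, -114)) - 7688 = (-2001 + (-5 + (¼)*(-114)² + (¼)*(-114)*115)) - 7688 = (-2001 + (-5 + (¼)*12996 - 6555/2)) - 7688 = (-2001 + (-5 + 3249 - 6555/2)) - 7688 = (-2001 - 67/2) - 7688 = -4069/2 - 7688 = -19445/2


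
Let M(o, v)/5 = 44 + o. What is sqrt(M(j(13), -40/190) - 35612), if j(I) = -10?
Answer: 3*I*sqrt(3938) ≈ 188.26*I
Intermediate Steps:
M(o, v) = 220 + 5*o (M(o, v) = 5*(44 + o) = 220 + 5*o)
sqrt(M(j(13), -40/190) - 35612) = sqrt((220 + 5*(-10)) - 35612) = sqrt((220 - 50) - 35612) = sqrt(170 - 35612) = sqrt(-35442) = 3*I*sqrt(3938)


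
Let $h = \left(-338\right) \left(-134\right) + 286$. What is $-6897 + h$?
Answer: $38681$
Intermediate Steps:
$h = 45578$ ($h = 45292 + 286 = 45578$)
$-6897 + h = -6897 + 45578 = 38681$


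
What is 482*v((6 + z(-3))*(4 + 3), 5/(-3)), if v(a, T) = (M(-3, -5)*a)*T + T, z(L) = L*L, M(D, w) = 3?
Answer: -761560/3 ≈ -2.5385e+5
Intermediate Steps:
z(L) = L²
v(a, T) = T + 3*T*a (v(a, T) = (3*a)*T + T = 3*T*a + T = T + 3*T*a)
482*v((6 + z(-3))*(4 + 3), 5/(-3)) = 482*((5/(-3))*(1 + 3*((6 + (-3)²)*(4 + 3)))) = 482*((5*(-⅓))*(1 + 3*((6 + 9)*7))) = 482*(-5*(1 + 3*(15*7))/3) = 482*(-5*(1 + 3*105)/3) = 482*(-5*(1 + 315)/3) = 482*(-5/3*316) = 482*(-1580/3) = -761560/3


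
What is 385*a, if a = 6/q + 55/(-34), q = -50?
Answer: -113729/170 ≈ -668.99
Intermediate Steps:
a = -1477/850 (a = 6/(-50) + 55/(-34) = 6*(-1/50) + 55*(-1/34) = -3/25 - 55/34 = -1477/850 ≈ -1.7376)
385*a = 385*(-1477/850) = -113729/170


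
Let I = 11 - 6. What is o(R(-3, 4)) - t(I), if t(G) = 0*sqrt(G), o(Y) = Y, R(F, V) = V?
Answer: 4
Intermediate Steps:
I = 5
t(G) = 0
o(R(-3, 4)) - t(I) = 4 - 1*0 = 4 + 0 = 4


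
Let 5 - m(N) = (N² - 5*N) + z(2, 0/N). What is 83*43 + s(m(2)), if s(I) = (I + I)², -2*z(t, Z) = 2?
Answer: 4145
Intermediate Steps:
z(t, Z) = -1 (z(t, Z) = -½*2 = -1)
m(N) = 6 - N² + 5*N (m(N) = 5 - ((N² - 5*N) - 1) = 5 - (-1 + N² - 5*N) = 5 + (1 - N² + 5*N) = 6 - N² + 5*N)
s(I) = 4*I² (s(I) = (2*I)² = 4*I²)
83*43 + s(m(2)) = 83*43 + 4*(6 - 1*2² + 5*2)² = 3569 + 4*(6 - 1*4 + 10)² = 3569 + 4*(6 - 4 + 10)² = 3569 + 4*12² = 3569 + 4*144 = 3569 + 576 = 4145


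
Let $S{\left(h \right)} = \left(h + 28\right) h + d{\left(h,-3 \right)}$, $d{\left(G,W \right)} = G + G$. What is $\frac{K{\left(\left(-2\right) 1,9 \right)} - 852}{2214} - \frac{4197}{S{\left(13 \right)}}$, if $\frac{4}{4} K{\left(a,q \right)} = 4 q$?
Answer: $- \frac{1624717}{206271} \approx -7.8766$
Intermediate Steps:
$K{\left(a,q \right)} = 4 q$
$d{\left(G,W \right)} = 2 G$
$S{\left(h \right)} = 2 h + h \left(28 + h\right)$ ($S{\left(h \right)} = \left(h + 28\right) h + 2 h = \left(28 + h\right) h + 2 h = h \left(28 + h\right) + 2 h = 2 h + h \left(28 + h\right)$)
$\frac{K{\left(\left(-2\right) 1,9 \right)} - 852}{2214} - \frac{4197}{S{\left(13 \right)}} = \frac{4 \cdot 9 - 852}{2214} - \frac{4197}{13 \left(30 + 13\right)} = \left(36 - 852\right) \frac{1}{2214} - \frac{4197}{13 \cdot 43} = \left(-816\right) \frac{1}{2214} - \frac{4197}{559} = - \frac{136}{369} - \frac{4197}{559} = - \frac{1624717}{206271}$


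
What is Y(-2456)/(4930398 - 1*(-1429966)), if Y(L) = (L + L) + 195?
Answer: -4717/6360364 ≈ -0.00074162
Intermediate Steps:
Y(L) = 195 + 2*L (Y(L) = 2*L + 195 = 195 + 2*L)
Y(-2456)/(4930398 - 1*(-1429966)) = (195 + 2*(-2456))/(4930398 - 1*(-1429966)) = (195 - 4912)/(4930398 + 1429966) = -4717/6360364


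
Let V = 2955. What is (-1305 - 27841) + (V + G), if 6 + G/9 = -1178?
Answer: -36847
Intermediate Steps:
G = -10656 (G = -54 + 9*(-1178) = -54 - 10602 = -10656)
(-1305 - 27841) + (V + G) = (-1305 - 27841) + (2955 - 10656) = -29146 - 7701 = -36847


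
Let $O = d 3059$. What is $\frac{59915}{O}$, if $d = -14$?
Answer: $- \frac{2605}{1862} \approx -1.399$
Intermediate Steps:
$O = -42826$ ($O = \left(-14\right) 3059 = -42826$)
$\frac{59915}{O} = \frac{59915}{-42826} = 59915 \left(- \frac{1}{42826}\right) = - \frac{2605}{1862}$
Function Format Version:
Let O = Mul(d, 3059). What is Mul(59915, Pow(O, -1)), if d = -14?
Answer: Rational(-2605, 1862) ≈ -1.3990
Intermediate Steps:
O = -42826 (O = Mul(-14, 3059) = -42826)
Mul(59915, Pow(O, -1)) = Mul(59915, Pow(-42826, -1)) = Mul(59915, Rational(-1, 42826)) = Rational(-2605, 1862)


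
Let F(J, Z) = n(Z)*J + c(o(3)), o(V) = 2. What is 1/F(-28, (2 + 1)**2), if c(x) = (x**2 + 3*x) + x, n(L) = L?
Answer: -1/240 ≈ -0.0041667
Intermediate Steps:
c(x) = x**2 + 4*x
F(J, Z) = 12 + J*Z (F(J, Z) = Z*J + 2*(4 + 2) = J*Z + 2*6 = J*Z + 12 = 12 + J*Z)
1/F(-28, (2 + 1)**2) = 1/(12 - 28*(2 + 1)**2) = 1/(12 - 28*3**2) = 1/(12 - 28*9) = 1/(12 - 252) = 1/(-240) = -1/240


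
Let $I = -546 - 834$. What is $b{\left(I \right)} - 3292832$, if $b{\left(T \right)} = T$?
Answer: $-3294212$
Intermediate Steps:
$I = -1380$ ($I = -546 - 834 = -1380$)
$b{\left(I \right)} - 3292832 = -1380 - 3292832 = -3294212$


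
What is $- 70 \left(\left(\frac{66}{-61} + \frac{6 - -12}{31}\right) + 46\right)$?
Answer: $- \frac{6022660}{1891} \approx -3184.9$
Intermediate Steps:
$- 70 \left(\left(\frac{66}{-61} + \frac{6 - -12}{31}\right) + 46\right) = - 70 \left(\left(66 \left(- \frac{1}{61}\right) + \left(6 + 12\right) \frac{1}{31}\right) + 46\right) = - 70 \left(\left(- \frac{66}{61} + 18 \cdot \frac{1}{31}\right) + 46\right) = - 70 \left(\left(- \frac{66}{61} + \frac{18}{31}\right) + 46\right) = - 70 \left(- \frac{948}{1891} + 46\right) = \left(-70\right) \frac{86038}{1891} = - \frac{6022660}{1891}$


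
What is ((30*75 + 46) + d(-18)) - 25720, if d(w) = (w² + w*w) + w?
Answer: -22794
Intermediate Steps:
d(w) = w + 2*w² (d(w) = (w² + w²) + w = 2*w² + w = w + 2*w²)
((30*75 + 46) + d(-18)) - 25720 = ((30*75 + 46) - 18*(1 + 2*(-18))) - 25720 = ((2250 + 46) - 18*(1 - 36)) - 25720 = (2296 - 18*(-35)) - 25720 = (2296 + 630) - 25720 = 2926 - 25720 = -22794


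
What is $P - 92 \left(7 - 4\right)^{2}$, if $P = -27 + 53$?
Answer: $-802$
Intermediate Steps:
$P = 26$
$P - 92 \left(7 - 4\right)^{2} = 26 - 92 \left(7 - 4\right)^{2} = 26 - 92 \cdot 3^{2} = 26 - 828 = -802$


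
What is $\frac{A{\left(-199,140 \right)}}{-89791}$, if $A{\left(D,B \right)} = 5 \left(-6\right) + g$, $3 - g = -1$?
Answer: $\frac{2}{6907} \approx 0.00028956$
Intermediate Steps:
$g = 4$ ($g = 3 - -1 = 3 + 1 = 4$)
$A{\left(D,B \right)} = -26$ ($A{\left(D,B \right)} = 5 \left(-6\right) + 4 = -30 + 4 = -26$)
$\frac{A{\left(-199,140 \right)}}{-89791} = - \frac{26}{-89791} = \left(-26\right) \left(- \frac{1}{89791}\right) = \frac{2}{6907}$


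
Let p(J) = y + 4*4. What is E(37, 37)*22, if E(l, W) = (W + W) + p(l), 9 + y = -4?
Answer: 1694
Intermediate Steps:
y = -13 (y = -9 - 4 = -13)
p(J) = 3 (p(J) = -13 + 4*4 = -13 + 16 = 3)
E(l, W) = 3 + 2*W (E(l, W) = (W + W) + 3 = 2*W + 3 = 3 + 2*W)
E(37, 37)*22 = (3 + 2*37)*22 = (3 + 74)*22 = 77*22 = 1694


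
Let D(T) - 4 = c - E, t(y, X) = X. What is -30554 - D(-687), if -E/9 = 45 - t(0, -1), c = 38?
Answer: -31010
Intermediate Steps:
E = -414 (E = -9*(45 - 1*(-1)) = -9*(45 + 1) = -9*46 = -414)
D(T) = 456 (D(T) = 4 + (38 - 1*(-414)) = 4 + (38 + 414) = 4 + 452 = 456)
-30554 - D(-687) = -30554 - 1*456 = -30554 - 456 = -31010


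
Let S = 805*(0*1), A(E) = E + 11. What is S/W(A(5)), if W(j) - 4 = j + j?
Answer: 0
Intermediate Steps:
A(E) = 11 + E
W(j) = 4 + 2*j (W(j) = 4 + (j + j) = 4 + 2*j)
S = 0 (S = 805*0 = 0)
S/W(A(5)) = 0/(4 + 2*(11 + 5)) = 0/(4 + 2*16) = 0/(4 + 32) = 0/36 = 0*(1/36) = 0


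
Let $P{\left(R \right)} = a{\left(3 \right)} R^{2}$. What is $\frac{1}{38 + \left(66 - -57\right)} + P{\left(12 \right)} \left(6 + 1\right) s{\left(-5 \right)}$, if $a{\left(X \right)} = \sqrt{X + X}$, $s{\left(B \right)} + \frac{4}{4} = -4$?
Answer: $\frac{1}{161} - 5040 \sqrt{6} \approx -12345.0$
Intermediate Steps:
$s{\left(B \right)} = -5$ ($s{\left(B \right)} = -1 - 4 = -5$)
$a{\left(X \right)} = \sqrt{2} \sqrt{X}$ ($a{\left(X \right)} = \sqrt{2 X} = \sqrt{2} \sqrt{X}$)
$P{\left(R \right)} = \sqrt{6} R^{2}$ ($P{\left(R \right)} = \sqrt{2} \sqrt{3} R^{2} = \sqrt{6} R^{2}$)
$\frac{1}{38 + \left(66 - -57\right)} + P{\left(12 \right)} \left(6 + 1\right) s{\left(-5 \right)} = \frac{1}{38 + \left(66 - -57\right)} + \sqrt{6} \cdot 12^{2} \left(6 + 1\right) \left(-5\right) = \frac{1}{38 + \left(66 + 57\right)} + \sqrt{6} \cdot 144 \cdot 7 \left(-5\right) = \frac{1}{38 + 123} + 144 \sqrt{6} \left(-35\right) = \frac{1}{161} - 5040 \sqrt{6}$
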